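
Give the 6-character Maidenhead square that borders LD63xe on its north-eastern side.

LD73af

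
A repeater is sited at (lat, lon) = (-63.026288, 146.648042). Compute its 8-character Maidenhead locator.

QC36hx73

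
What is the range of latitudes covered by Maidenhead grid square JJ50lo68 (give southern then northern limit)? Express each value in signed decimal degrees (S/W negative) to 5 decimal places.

0.61667, 0.62083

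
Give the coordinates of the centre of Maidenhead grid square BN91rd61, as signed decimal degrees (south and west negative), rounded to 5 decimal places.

41.13125, -140.52917

Field B=1, N=13: +1·20° lon, +13·10° lat → SW at lon -160°, lat 40°.
Square 9, 1: +9·2° lon, +1·1° lat → SW at lon -142°, lat 41°.
Subsquare r=17, d=3: +17·0.0833333° lon, +3·0.0416667° lat → SW at lon -140.583°, lat 41.125°.
Extended square 6, 1: +6·0.00833333° lon, +1·0.00416667° lat → SW at lon -140.533°, lat 41.1292°.
Cell spans 0.00833333° lon × 0.00416667° lat. Centre is SW corner plus half of each.
latitude 41.13125, longitude -140.52917.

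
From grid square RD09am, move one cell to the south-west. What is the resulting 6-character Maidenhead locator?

Longitude subsquare a = 0; −1 → -1, wraps to 23 = x, carry into square.
Longitude square 0; −1 → -1, wraps to 9, carry into field.
Longitude field R = 17; −1 → 16 = Q.
Latitude subsquare m = 12; −1 → 11 = l.

QD99xl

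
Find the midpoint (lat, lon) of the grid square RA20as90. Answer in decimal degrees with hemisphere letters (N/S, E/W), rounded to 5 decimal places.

89.24792° S, 164.07917° E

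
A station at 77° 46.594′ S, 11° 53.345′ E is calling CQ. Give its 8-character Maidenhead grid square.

Offset from 180°W / 90°S: lon 191.88908°, lat 12.22343°.
Field: lon ⌊191.88908/20⌋ = 9 → J; lat ⌊12.22343/10⌋ = 1 → B.
Square: lon ⌊11.88908/2⌋ = 5; lat ⌊2.22343/1⌋ = 2.
Subsquare: lon ⌊1.88908/0.0833333⌋ = 22 → w; lat ⌊0.22343/0.0416667⌋ = 5 → f.
Extended square: lon ⌊0.05575/0.00833333⌋ = 6; lat ⌊0.01510/0.00416667⌋ = 3.

JB52wf63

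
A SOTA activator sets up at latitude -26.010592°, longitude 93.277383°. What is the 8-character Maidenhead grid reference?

NG63px37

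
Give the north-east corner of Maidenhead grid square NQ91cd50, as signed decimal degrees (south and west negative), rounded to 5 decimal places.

Field N=13, Q=16: +13·20° lon, +16·10° lat → SW at lon 80°, lat 70°.
Square 9, 1: +9·2° lon, +1·1° lat → SW at lon 98°, lat 71°.
Subsquare c=2, d=3: +2·0.0833333° lon, +3·0.0416667° lat → SW at lon 98.1667°, lat 71.125°.
Extended square 5, 0: +5·0.00833333° lon, +0·0.00416667° lat → SW at lon 98.2083°, lat 71.125°.
Cell spans 0.00833333° lon × 0.00416667° lat. NE corner is SW corner plus one full cell.
latitude 71.12917, longitude 98.21667.

71.12917, 98.21667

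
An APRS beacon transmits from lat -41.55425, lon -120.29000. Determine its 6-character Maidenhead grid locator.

CE98uk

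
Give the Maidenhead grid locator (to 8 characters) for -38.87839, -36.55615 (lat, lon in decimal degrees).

HF11rc39

Shift to the Maidenhead origin (180°W, 90°S): lon 143.44385, lat 51.12161.
Field (20°×10°, letters A–R): lon ⌊143.44385/20⌋ = 7 → H; lat ⌊51.12161/10⌋ = 5 → F.
Square (2°×1°, digits 0–9): lon ⌊3.44385/2⌋ = 1; lat ⌊1.12161/1⌋ = 1.
Subsquare (5′×2.5′, letters a–x): lon ⌊1.44385/0.0833333⌋ = 17 → r; lat ⌊0.12161/0.0416667⌋ = 2 → c.
Extended square (30″×15″, digits 0–9): lon ⌊0.02718/0.00833333⌋ = 3; lat ⌊0.03828/0.00416667⌋ = 9.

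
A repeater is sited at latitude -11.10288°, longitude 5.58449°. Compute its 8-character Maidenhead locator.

JH28tv05

Offset from 180°W / 90°S: lon 185.58449°, lat 78.89712°.
Field (20°×10°, letters A–R): lon ⌊185.58449/20⌋ = 9 → J; lat ⌊78.89712/10⌋ = 7 → H.
Square (2°×1°, digits 0–9): lon ⌊5.58449/2⌋ = 2; lat ⌊8.89712/1⌋ = 8.
Subsquare (5′×2.5′, letters a–x): lon ⌊1.58449/0.0833333⌋ = 19 → t; lat ⌊0.89712/0.0416667⌋ = 21 → v.
Extended square (30″×15″, digits 0–9): lon ⌊0.00116/0.00833333⌋ = 0; lat ⌊0.02212/0.00416667⌋ = 5.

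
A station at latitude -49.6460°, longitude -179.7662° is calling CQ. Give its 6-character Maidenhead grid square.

AE00ci

Offset from 180°W / 90°S: lon 0.2338°, lat 40.3540°.
Field: lon ⌊0.2338/20⌋ = 0 → A; lat ⌊40.3540/10⌋ = 4 → E.
Square: lon ⌊0.2338/2⌋ = 0; lat ⌊0.3540/1⌋ = 0.
Subsquare: lon ⌊0.2338/0.0833333⌋ = 2 → c; lat ⌊0.3540/0.0416667⌋ = 8 → i.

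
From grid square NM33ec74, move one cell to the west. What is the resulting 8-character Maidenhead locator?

Longitude extended square 7; −1 → 6.
The latitude characters are unchanged.

NM33ec64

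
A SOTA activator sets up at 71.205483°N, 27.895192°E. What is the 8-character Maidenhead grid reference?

KQ31we79

Add 180° to longitude and 90° to latitude: 207.89519, 161.20548.
Field: lon ⌊207.89519/20⌋ = 10 → K; lat ⌊161.20548/10⌋ = 16 → Q.
Square: lon ⌊7.89519/2⌋ = 3; lat ⌊1.20548/1⌋ = 1.
Subsquare: lon ⌊1.89519/0.0833333⌋ = 22 → w; lat ⌊0.20548/0.0416667⌋ = 4 → e.
Extended square: lon ⌊0.06186/0.00833333⌋ = 7; lat ⌊0.03882/0.00416667⌋ = 9.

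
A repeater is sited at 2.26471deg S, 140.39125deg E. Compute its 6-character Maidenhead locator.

Shift to the Maidenhead origin (180°W, 90°S): lon 320.3913, lat 87.7353.
Field: 320.3913/20 → 16 → Q, 87.7353/10 → 8 → I; chars QI.
Square: 0.3913/2 → 0, 7.7353/1 → 7; chars 07.
Subsquare: 0.3913/0.0833333 → 4 → e, 0.7353/0.0416667 → 17 → r; chars er.

QI07er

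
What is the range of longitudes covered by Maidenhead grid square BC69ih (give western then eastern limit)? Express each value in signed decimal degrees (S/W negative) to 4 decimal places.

Field B=1, C=2: +1·20° lon, +2·10° lat → SW at lon -160°, lat -70°.
Square 6, 9: +6·2° lon, +9·1° lat → SW at lon -148°, lat -61°.
Subsquare i=8, h=7: +8·0.0833333° lon, +7·0.0416667° lat → SW at lon -147.333°, lat -60.7083°.
Cell spans 0.0833333° lon × 0.0416667° lat.
west -147.3333, east -147.2500.

-147.3333, -147.2500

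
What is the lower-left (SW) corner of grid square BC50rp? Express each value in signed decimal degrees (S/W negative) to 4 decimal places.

-69.3750, -148.5833

Field B=1, C=2: +1·20° lon, +2·10° lat → SW at lon -160°, lat -70°.
Square 5, 0: +5·2° lon, +0·1° lat → SW at lon -150°, lat -70°.
Subsquare r=17, p=15: +17·0.0833333° lon, +15·0.0416667° lat → SW at lon -148.583°, lat -69.375°.
latitude -69.3750, longitude -148.5833.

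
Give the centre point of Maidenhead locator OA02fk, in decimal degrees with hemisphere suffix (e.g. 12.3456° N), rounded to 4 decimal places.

Field O=14, A=0: +14·20° lon, +0·10° lat → SW at lon 100°, lat -90°.
Square 0, 2: +0·2° lon, +2·1° lat → SW at lon 100°, lat -88°.
Subsquare f=5, k=10: +5·0.0833333° lon, +10·0.0416667° lat → SW at lon 100.417°, lat -87.5833°.
Cell spans 0.0833333° lon × 0.0416667° lat. Centre is SW corner plus half of each.
latitude 87.5625° S, longitude 100.4583° E.

87.5625° S, 100.4583° E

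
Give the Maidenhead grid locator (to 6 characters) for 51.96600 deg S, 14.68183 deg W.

Add 180° to longitude and 90° to latitude: 165.3182, 38.0340.
Field: 165.3182/20 → 8 → I, 38.0340/10 → 3 → D; chars ID.
Square: 5.3182/2 → 2, 8.0340/1 → 8; chars 28.
Subsquare: 1.3182/0.0833333 → 15 → p, 0.0340/0.0416667 → 0 → a; chars pa.

ID28pa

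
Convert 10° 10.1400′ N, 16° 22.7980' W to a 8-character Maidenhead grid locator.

Shift to the Maidenhead origin (180°W, 90°S): lon 163.62003, lat 100.16900.
Field: lon ⌊163.62003/20⌋ = 8 → I; lat ⌊100.16900/10⌋ = 10 → K.
Square: lon ⌊3.62003/2⌋ = 1; lat ⌊0.16900/1⌋ = 0.
Subsquare: lon ⌊1.62003/0.0833333⌋ = 19 → t; lat ⌊0.16900/0.0416667⌋ = 4 → e.
Extended square: lon ⌊0.03670/0.00833333⌋ = 4; lat ⌊0.00233/0.00416667⌋ = 0.

IK10te40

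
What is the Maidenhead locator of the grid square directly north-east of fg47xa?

FG57ab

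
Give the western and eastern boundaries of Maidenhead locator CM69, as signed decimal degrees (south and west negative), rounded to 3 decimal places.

-128.000, -126.000

Field C=2, M=12: +2·20° lon, +12·10° lat → SW at lon -140°, lat 30°.
Square 6, 9: +6·2° lon, +9·1° lat → SW at lon -128°, lat 39°.
Cell spans 2° lon × 1° lat.
west -128.000, east -126.000.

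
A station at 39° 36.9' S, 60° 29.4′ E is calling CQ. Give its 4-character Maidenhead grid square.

MF00

Add 180° to longitude and 90° to latitude: 240.49, 50.38.
Field: lon ⌊240.49/20⌋ = 12 → M; lat ⌊50.38/10⌋ = 5 → F.
Square: lon ⌊0.49/2⌋ = 0; lat ⌊0.38/1⌋ = 0.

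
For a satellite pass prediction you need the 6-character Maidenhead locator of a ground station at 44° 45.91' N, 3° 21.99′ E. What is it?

Shift to the Maidenhead origin (180°W, 90°S): lon 183.3665, lat 134.7652.
Field: lon ⌊183.3665/20⌋ = 9 → J; lat ⌊134.7652/10⌋ = 13 → N.
Square: lon ⌊3.3665/2⌋ = 1; lat ⌊4.7652/1⌋ = 4.
Subsquare: lon ⌊1.3665/0.0833333⌋ = 16 → q; lat ⌊0.7652/0.0416667⌋ = 18 → s.

JN14qs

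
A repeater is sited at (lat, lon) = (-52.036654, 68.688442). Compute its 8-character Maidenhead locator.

MD47ix21

Offset from 180°W / 90°S: lon 248.68844°, lat 37.96335°.
Field: lon ⌊248.68844/20⌋ = 12 → M; lat ⌊37.96335/10⌋ = 3 → D.
Square: lon ⌊8.68844/2⌋ = 4; lat ⌊7.96335/1⌋ = 7.
Subsquare: lon ⌊0.68844/0.0833333⌋ = 8 → i; lat ⌊0.96335/0.0416667⌋ = 23 → x.
Extended square: lon ⌊0.02178/0.00833333⌋ = 2; lat ⌊0.00501/0.00416667⌋ = 1.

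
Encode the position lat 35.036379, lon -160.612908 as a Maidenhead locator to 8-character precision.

Add 180° to longitude and 90° to latitude: 19.38709, 125.03638.
Field: 19.38709/20 → 0 → A, 125.03638/10 → 12 → M; chars AM.
Square: 19.38709/2 → 9, 5.03638/1 → 5; chars 95.
Subsquare: 1.38709/0.0833333 → 16 → q, 0.03638/0.0416667 → 0 → a; chars qa.
Extended square: 0.05376/0.00833333 → 6, 0.03638/0.00416667 → 8; chars 68.

AM95qa68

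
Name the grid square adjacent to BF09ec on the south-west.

Longitude subsquare e = 4; −1 → 3 = d.
Latitude subsquare c = 2; −1 → 1 = b.

BF09db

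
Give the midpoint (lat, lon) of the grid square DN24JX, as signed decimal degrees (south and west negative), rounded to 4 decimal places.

Field D=3, N=13: +3·20° lon, +13·10° lat → SW at lon -120°, lat 40°.
Square 2, 4: +2·2° lon, +4·1° lat → SW at lon -116°, lat 44°.
Subsquare j=9, x=23: +9·0.0833333° lon, +23·0.0416667° lat → SW at lon -115.25°, lat 44.9583°.
Cell spans 0.0833333° lon × 0.0416667° lat. Centre is SW corner plus half of each.
latitude 44.9792, longitude -115.2083.

44.9792, -115.2083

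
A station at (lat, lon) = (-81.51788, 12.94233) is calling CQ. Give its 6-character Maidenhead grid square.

Shift to the Maidenhead origin (180°W, 90°S): lon 192.9423, lat 8.4821.
Field (20°×10°, letters A–R): 192.9423/20 → 9 → J, 8.4821/10 → 0 → A; chars JA.
Square (2°×1°, digits 0–9): 12.9423/2 → 6, 8.4821/1 → 8; chars 68.
Subsquare (5′×2.5′, letters a–x): 0.9423/0.0833333 → 11 → l, 0.4821/0.0416667 → 11 → l; chars ll.

JA68ll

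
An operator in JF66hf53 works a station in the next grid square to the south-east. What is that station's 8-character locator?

Longitude extended square 5; +1 → 6.
Latitude extended square 3; −1 → 2.

JF66hf62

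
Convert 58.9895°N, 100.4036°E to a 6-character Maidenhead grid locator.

OO08ex

Offset from 180°W / 90°S: lon 280.4036°, lat 148.9895°.
Field: lon ⌊280.4036/20⌋ = 14 → O; lat ⌊148.9895/10⌋ = 14 → O.
Square: lon ⌊0.4036/2⌋ = 0; lat ⌊8.9895/1⌋ = 8.
Subsquare: lon ⌊0.4036/0.0833333⌋ = 4 → e; lat ⌊0.9895/0.0416667⌋ = 23 → x.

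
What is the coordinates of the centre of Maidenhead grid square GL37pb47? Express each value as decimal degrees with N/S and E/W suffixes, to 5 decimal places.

27.07292° N, 52.71250° W

Field G=6, L=11: +6·20° lon, +11·10° lat → SW at lon -60°, lat 20°.
Square 3, 7: +3·2° lon, +7·1° lat → SW at lon -54°, lat 27°.
Subsquare p=15, b=1: +15·0.0833333° lon, +1·0.0416667° lat → SW at lon -52.75°, lat 27.0417°.
Extended square 4, 7: +4·0.00833333° lon, +7·0.00416667° lat → SW at lon -52.7167°, lat 27.0708°.
Cell spans 0.00833333° lon × 0.00416667° lat. Centre is SW corner plus half of each.
latitude 27.07292° N, longitude 52.71250° W.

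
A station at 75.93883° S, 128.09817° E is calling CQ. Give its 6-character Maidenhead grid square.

PB44bb

Shift to the Maidenhead origin (180°W, 90°S): lon 308.0982, lat 14.0612.
Field: 308.0982/20 → 15 → P, 14.0612/10 → 1 → B; chars PB.
Square: 8.0982/2 → 4, 4.0612/1 → 4; chars 44.
Subsquare: 0.0982/0.0833333 → 1 → b, 0.0612/0.0416667 → 1 → b; chars bb.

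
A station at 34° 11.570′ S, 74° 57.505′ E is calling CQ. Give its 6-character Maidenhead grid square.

MF75lt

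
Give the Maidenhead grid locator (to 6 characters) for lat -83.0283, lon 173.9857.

RA66xx

Add 180° to longitude and 90° to latitude: 353.9857, 6.9717.
Field: 353.9857/20 → 17 → R, 6.9717/10 → 0 → A; chars RA.
Square: 13.9857/2 → 6, 6.9717/1 → 6; chars 66.
Subsquare: 1.9857/0.0833333 → 23 → x, 0.9717/0.0416667 → 23 → x; chars xx.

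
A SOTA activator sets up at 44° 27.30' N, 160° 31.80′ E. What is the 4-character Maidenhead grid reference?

Add 180° to longitude and 90° to latitude: 340.53, 134.45.
Field (20°×10°, letters A–R): 340.53/20 → 17 → R, 134.45/10 → 13 → N; chars RN.
Square (2°×1°, digits 0–9): 0.53/2 → 0, 4.45/1 → 4; chars 04.

RN04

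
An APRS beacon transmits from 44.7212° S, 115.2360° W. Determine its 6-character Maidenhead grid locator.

Add 180° to longitude and 90° to latitude: 64.7640, 45.2788.
Field: 64.7640/20 → 3 → D, 45.2788/10 → 4 → E; chars DE.
Square: 4.7640/2 → 2, 5.2788/1 → 5; chars 25.
Subsquare: 0.7640/0.0833333 → 9 → j, 0.2788/0.0416667 → 6 → g; chars jg.

DE25jg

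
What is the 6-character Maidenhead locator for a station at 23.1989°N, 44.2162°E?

LL23ce

Add 180° to longitude and 90° to latitude: 224.2162, 113.1989.
Field: 224.2162/20 → 11 → L, 113.1989/10 → 11 → L; chars LL.
Square: 4.2162/2 → 2, 3.1989/1 → 3; chars 23.
Subsquare: 0.2162/0.0833333 → 2 → c, 0.1989/0.0416667 → 4 → e; chars ce.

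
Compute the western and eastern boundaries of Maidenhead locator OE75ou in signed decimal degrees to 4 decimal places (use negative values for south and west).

115.1667, 115.2500

Field O=14, E=4: +14·20° lon, +4·10° lat → SW at lon 100°, lat -50°.
Square 7, 5: +7·2° lon, +5·1° lat → SW at lon 114°, lat -45°.
Subsquare o=14, u=20: +14·0.0833333° lon, +20·0.0416667° lat → SW at lon 115.167°, lat -44.1667°.
Cell spans 0.0833333° lon × 0.0416667° lat.
west 115.1667, east 115.2500.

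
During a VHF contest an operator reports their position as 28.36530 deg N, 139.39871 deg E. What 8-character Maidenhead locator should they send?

Add 180° to longitude and 90° to latitude: 319.39871, 118.36530.
Field (20°×10°, letters A–R): 319.39871/20 → 15 → P, 118.36530/10 → 11 → L; chars PL.
Square (2°×1°, digits 0–9): 19.39871/2 → 9, 8.36530/1 → 8; chars 98.
Subsquare (5′×2.5′, letters a–x): 1.39871/0.0833333 → 16 → q, 0.36530/0.0416667 → 8 → i; chars qi.
Extended square (30″×15″, digits 0–9): 0.06538/0.00833333 → 7, 0.03197/0.00416667 → 7; chars 77.

PL98qi77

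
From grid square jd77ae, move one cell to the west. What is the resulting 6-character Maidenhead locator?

Longitude subsquare a = 0; −1 → -1, wraps to 23 = x, carry into square.
Longitude square 7; −1 → 6.
The latitude characters are unchanged.

JD67xe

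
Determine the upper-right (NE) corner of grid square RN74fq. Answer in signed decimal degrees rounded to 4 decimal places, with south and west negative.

Field R=17, N=13: +17·20° lon, +13·10° lat → SW at lon 160°, lat 40°.
Square 7, 4: +7·2° lon, +4·1° lat → SW at lon 174°, lat 44°.
Subsquare f=5, q=16: +5·0.0833333° lon, +16·0.0416667° lat → SW at lon 174.417°, lat 44.6667°.
Cell spans 0.0833333° lon × 0.0416667° lat. NE corner is SW corner plus one full cell.
latitude 44.7083, longitude 174.5000.

44.7083, 174.5000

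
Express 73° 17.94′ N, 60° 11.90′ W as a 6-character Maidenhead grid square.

Offset from 180°W / 90°S: lon 119.8017°, lat 163.2990°.
Field: 119.8017/20 → 5 → F, 163.2990/10 → 16 → Q; chars FQ.
Square: 19.8017/2 → 9, 3.2990/1 → 3; chars 93.
Subsquare: 1.8017/0.0833333 → 21 → v, 0.2990/0.0416667 → 7 → h; chars vh.

FQ93vh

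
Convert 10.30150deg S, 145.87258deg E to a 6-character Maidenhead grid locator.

QH29wq

Offset from 180°W / 90°S: lon 325.8726°, lat 79.6985°.
Field: 325.8726/20 → 16 → Q, 79.6985/10 → 7 → H; chars QH.
Square: 5.8726/2 → 2, 9.6985/1 → 9; chars 29.
Subsquare: 1.8726/0.0833333 → 22 → w, 0.6985/0.0416667 → 16 → q; chars wq.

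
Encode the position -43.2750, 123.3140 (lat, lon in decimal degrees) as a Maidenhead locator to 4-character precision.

Add 180° to longitude and 90° to latitude: 303.31, 46.73.
Field: 303.31/20 → 15 → P, 46.73/10 → 4 → E; chars PE.
Square: 3.31/2 → 1, 6.73/1 → 6; chars 16.

PE16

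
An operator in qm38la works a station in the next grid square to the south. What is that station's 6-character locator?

QM37lx

Latitude subsquare a = 0; −1 → -1, wraps to 23 = x, carry into square.
Latitude square 8; −1 → 7.
The longitude characters are unchanged.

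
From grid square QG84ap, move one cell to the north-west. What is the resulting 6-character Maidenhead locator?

Longitude subsquare a = 0; −1 → -1, wraps to 23 = x, carry into square.
Longitude square 8; −1 → 7.
Latitude subsquare p = 15; +1 → 16 = q.

QG74xq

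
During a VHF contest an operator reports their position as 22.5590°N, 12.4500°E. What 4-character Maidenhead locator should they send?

Offset from 180°W / 90°S: lon 192.45°, lat 112.56°.
Field (20°×10°, letters A–R): 192.45/20 → 9 → J, 112.56/10 → 11 → L; chars JL.
Square (2°×1°, digits 0–9): 12.45/2 → 6, 2.56/1 → 2; chars 62.

JL62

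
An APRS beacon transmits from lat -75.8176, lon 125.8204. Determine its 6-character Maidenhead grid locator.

Offset from 180°W / 90°S: lon 305.8204°, lat 14.1824°.
Field (20°×10°, letters A–R): 305.8204/20 → 15 → P, 14.1824/10 → 1 → B; chars PB.
Square (2°×1°, digits 0–9): 5.8204/2 → 2, 4.1824/1 → 4; chars 24.
Subsquare (5′×2.5′, letters a–x): 1.8204/0.0833333 → 21 → v, 0.1824/0.0416667 → 4 → e; chars ve.

PB24ve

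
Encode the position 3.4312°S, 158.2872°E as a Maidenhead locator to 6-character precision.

QI96dn

Offset from 180°W / 90°S: lon 338.2872°, lat 86.5688°.
Field: 338.2872/20 → 16 → Q, 86.5688/10 → 8 → I; chars QI.
Square: 18.2872/2 → 9, 6.5688/1 → 6; chars 96.
Subsquare: 0.2872/0.0833333 → 3 → d, 0.5688/0.0416667 → 13 → n; chars dn.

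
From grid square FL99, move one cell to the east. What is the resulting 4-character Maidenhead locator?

GL09

Longitude square 9; +1 → 10, wraps to 0, carry into field.
Longitude field F = 5; +1 → 6 = G.
The latitude characters are unchanged.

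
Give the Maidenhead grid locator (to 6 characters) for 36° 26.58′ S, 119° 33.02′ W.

DF03fn

Shift to the Maidenhead origin (180°W, 90°S): lon 60.4497, lat 53.5570.
Field (20°×10°, letters A–R): 60.4497/20 → 3 → D, 53.5570/10 → 5 → F; chars DF.
Square (2°×1°, digits 0–9): 0.4497/2 → 0, 3.5570/1 → 3; chars 03.
Subsquare (5′×2.5′, letters a–x): 0.4497/0.0833333 → 5 → f, 0.5570/0.0416667 → 13 → n; chars fn.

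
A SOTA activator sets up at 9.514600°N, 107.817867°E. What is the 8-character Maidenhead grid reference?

Offset from 180°W / 90°S: lon 287.81787°, lat 99.51460°.
Field (20°×10°, letters A–R): 287.81787/20 → 14 → O, 99.51460/10 → 9 → J; chars OJ.
Square (2°×1°, digits 0–9): 7.81787/2 → 3, 9.51460/1 → 9; chars 39.
Subsquare (5′×2.5′, letters a–x): 1.81787/0.0833333 → 21 → v, 0.51460/0.0416667 → 12 → m; chars vm.
Extended square (30″×15″, digits 0–9): 0.06787/0.00833333 → 8, 0.01460/0.00416667 → 3; chars 83.

OJ39vm83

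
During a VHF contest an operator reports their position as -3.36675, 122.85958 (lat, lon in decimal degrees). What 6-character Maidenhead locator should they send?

PI16kp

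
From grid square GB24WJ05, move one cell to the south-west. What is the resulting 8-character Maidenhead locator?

Longitude extended square 0; −1 → -1, wraps to 9, carry into subsquare.
Longitude subsquare w = 22; −1 → 21 = v.
Latitude extended square 5; −1 → 4.

GB24vj94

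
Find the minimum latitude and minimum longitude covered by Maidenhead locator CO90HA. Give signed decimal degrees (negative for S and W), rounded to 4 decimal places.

Field C=2, O=14: +2·20° lon, +14·10° lat → SW at lon -140°, lat 50°.
Square 9, 0: +9·2° lon, +0·1° lat → SW at lon -122°, lat 50°.
Subsquare h=7, a=0: +7·0.0833333° lon, +0·0.0416667° lat → SW at lon -121.417°, lat 50°.
latitude 50.0000, longitude -121.4167.

50.0000, -121.4167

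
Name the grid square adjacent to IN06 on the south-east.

Longitude square 0; +1 → 1.
Latitude square 6; −1 → 5.

IN15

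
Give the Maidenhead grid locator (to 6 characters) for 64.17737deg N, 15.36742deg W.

Add 180° to longitude and 90° to latitude: 164.6326, 154.1774.
Field: lon ⌊164.6326/20⌋ = 8 → I; lat ⌊154.1774/10⌋ = 15 → P.
Square: lon ⌊4.6326/2⌋ = 2; lat ⌊4.1774/1⌋ = 4.
Subsquare: lon ⌊0.6326/0.0833333⌋ = 7 → h; lat ⌊0.1774/0.0416667⌋ = 4 → e.

IP24he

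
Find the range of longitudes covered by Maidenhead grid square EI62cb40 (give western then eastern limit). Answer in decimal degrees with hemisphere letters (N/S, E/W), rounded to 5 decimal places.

87.80000° W, 87.79167° W

Field E=4, I=8: +4·20° lon, +8·10° lat → SW at lon -100°, lat -10°.
Square 6, 2: +6·2° lon, +2·1° lat → SW at lon -88°, lat -8°.
Subsquare c=2, b=1: +2·0.0833333° lon, +1·0.0416667° lat → SW at lon -87.8333°, lat -7.95833°.
Extended square 4, 0: +4·0.00833333° lon, +0·0.00416667° lat → SW at lon -87.8°, lat -7.95833°.
Cell spans 0.00833333° lon × 0.00416667° lat.
west 87.80000° W, east 87.79167° W.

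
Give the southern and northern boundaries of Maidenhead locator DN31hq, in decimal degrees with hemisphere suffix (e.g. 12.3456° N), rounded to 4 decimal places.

41.6667° N, 41.7083° N

Field D=3, N=13: +3·20° lon, +13·10° lat → SW at lon -120°, lat 40°.
Square 3, 1: +3·2° lon, +1·1° lat → SW at lon -114°, lat 41°.
Subsquare h=7, q=16: +7·0.0833333° lon, +16·0.0416667° lat → SW at lon -113.417°, lat 41.6667°.
Cell spans 0.0833333° lon × 0.0416667° lat.
south 41.6667° N, north 41.7083° N.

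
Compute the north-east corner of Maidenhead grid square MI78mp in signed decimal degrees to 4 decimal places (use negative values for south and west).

-1.3333, 75.0833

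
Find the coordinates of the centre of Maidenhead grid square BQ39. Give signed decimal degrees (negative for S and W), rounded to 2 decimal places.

Field B=1, Q=16: +1·20° lon, +16·10° lat → SW at lon -160°, lat 70°.
Square 3, 9: +3·2° lon, +9·1° lat → SW at lon -154°, lat 79°.
Cell spans 2° lon × 1° lat. Centre is SW corner plus half of each.
latitude 79.50, longitude -153.00.

79.50, -153.00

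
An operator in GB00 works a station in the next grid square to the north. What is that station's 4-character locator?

GB01

Latitude square 0; +1 → 1.
The longitude characters are unchanged.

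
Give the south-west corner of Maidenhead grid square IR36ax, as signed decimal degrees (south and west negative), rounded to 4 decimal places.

Field I=8, R=17: +8·20° lon, +17·10° lat → SW at lon -20°, lat 80°.
Square 3, 6: +3·2° lon, +6·1° lat → SW at lon -14°, lat 86°.
Subsquare a=0, x=23: +0·0.0833333° lon, +23·0.0416667° lat → SW at lon -14°, lat 86.9583°.
latitude 86.9583, longitude -14.0000.

86.9583, -14.0000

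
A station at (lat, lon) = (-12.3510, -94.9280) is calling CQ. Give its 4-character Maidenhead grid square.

Offset from 180°W / 90°S: lon 85.07°, lat 77.65°.
Field (20°×10°, letters A–R): 85.07/20 → 4 → E, 77.65/10 → 7 → H; chars EH.
Square (2°×1°, digits 0–9): 5.07/2 → 2, 7.65/1 → 7; chars 27.

EH27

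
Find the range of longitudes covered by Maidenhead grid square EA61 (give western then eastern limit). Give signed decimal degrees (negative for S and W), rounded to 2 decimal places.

Field E=4, A=0: +4·20° lon, +0·10° lat → SW at lon -100°, lat -90°.
Square 6, 1: +6·2° lon, +1·1° lat → SW at lon -88°, lat -89°.
Cell spans 2° lon × 1° lat.
west -88.00, east -86.00.

-88.00, -86.00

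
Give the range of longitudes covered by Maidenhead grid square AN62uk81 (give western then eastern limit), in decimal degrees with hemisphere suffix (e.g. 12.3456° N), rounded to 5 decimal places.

Field A=0, N=13: +0·20° lon, +13·10° lat → SW at lon -180°, lat 40°.
Square 6, 2: +6·2° lon, +2·1° lat → SW at lon -168°, lat 42°.
Subsquare u=20, k=10: +20·0.0833333° lon, +10·0.0416667° lat → SW at lon -166.333°, lat 42.4167°.
Extended square 8, 1: +8·0.00833333° lon, +1·0.00416667° lat → SW at lon -166.267°, lat 42.4208°.
Cell spans 0.00833333° lon × 0.00416667° lat.
west 166.26667° W, east 166.25833° W.

166.26667° W, 166.25833° W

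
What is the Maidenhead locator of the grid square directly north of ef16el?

EF16em

Latitude subsquare l = 11; +1 → 12 = m.
The longitude characters are unchanged.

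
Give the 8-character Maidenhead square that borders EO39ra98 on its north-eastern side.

EO39sa09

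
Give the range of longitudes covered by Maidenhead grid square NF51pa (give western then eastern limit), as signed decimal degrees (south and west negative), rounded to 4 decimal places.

91.2500, 91.3333

Field N=13, F=5: +13·20° lon, +5·10° lat → SW at lon 80°, lat -40°.
Square 5, 1: +5·2° lon, +1·1° lat → SW at lon 90°, lat -39°.
Subsquare p=15, a=0: +15·0.0833333° lon, +0·0.0416667° lat → SW at lon 91.25°, lat -39°.
Cell spans 0.0833333° lon × 0.0416667° lat.
west 91.2500, east 91.3333.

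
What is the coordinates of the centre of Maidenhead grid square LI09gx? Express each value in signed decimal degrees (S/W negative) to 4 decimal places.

Field L=11, I=8: +11·20° lon, +8·10° lat → SW at lon 40°, lat -10°.
Square 0, 9: +0·2° lon, +9·1° lat → SW at lon 40°, lat -1°.
Subsquare g=6, x=23: +6·0.0833333° lon, +23·0.0416667° lat → SW at lon 40.5°, lat -0.0416667°.
Cell spans 0.0833333° lon × 0.0416667° lat. Centre is SW corner plus half of each.
latitude -0.0208, longitude 40.5417.

-0.0208, 40.5417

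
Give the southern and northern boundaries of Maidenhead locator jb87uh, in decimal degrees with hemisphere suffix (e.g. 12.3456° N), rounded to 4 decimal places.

72.7083° S, 72.6667° S

Field J=9, B=1: +9·20° lon, +1·10° lat → SW at lon 0°, lat -80°.
Square 8, 7: +8·2° lon, +7·1° lat → SW at lon 16°, lat -73°.
Subsquare u=20, h=7: +20·0.0833333° lon, +7·0.0416667° lat → SW at lon 17.6667°, lat -72.7083°.
Cell spans 0.0833333° lon × 0.0416667° lat.
south 72.7083° S, north 72.6667° S.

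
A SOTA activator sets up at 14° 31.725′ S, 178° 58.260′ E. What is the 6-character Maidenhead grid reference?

RH95ll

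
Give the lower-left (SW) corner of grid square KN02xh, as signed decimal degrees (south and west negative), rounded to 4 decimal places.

42.2917, 21.9167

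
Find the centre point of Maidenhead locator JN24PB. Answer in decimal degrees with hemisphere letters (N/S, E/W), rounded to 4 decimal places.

Field J=9, N=13: +9·20° lon, +13·10° lat → SW at lon 0°, lat 40°.
Square 2, 4: +2·2° lon, +4·1° lat → SW at lon 4°, lat 44°.
Subsquare p=15, b=1: +15·0.0833333° lon, +1·0.0416667° lat → SW at lon 5.25°, lat 44.0417°.
Cell spans 0.0833333° lon × 0.0416667° lat. Centre is SW corner plus half of each.
latitude 44.0625° N, longitude 5.2917° E.

44.0625° N, 5.2917° E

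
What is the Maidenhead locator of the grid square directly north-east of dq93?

Longitude square 9; +1 → 10, wraps to 0, carry into field.
Longitude field D = 3; +1 → 4 = E.
Latitude square 3; +1 → 4.

EQ04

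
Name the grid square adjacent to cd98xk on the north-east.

Longitude subsquare x = 23; +1 → 24, wraps to 0 = a, carry into square.
Longitude square 9; +1 → 10, wraps to 0, carry into field.
Longitude field C = 2; +1 → 3 = D.
Latitude subsquare k = 10; +1 → 11 = l.

DD08al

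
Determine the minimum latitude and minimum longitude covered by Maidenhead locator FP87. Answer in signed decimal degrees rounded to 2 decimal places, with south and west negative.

67.00, -64.00

Field F=5, P=15: +5·20° lon, +15·10° lat → SW at lon -80°, lat 60°.
Square 8, 7: +8·2° lon, +7·1° lat → SW at lon -64°, lat 67°.
latitude 67.00, longitude -64.00.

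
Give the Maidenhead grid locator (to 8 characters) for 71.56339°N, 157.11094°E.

QQ81nn35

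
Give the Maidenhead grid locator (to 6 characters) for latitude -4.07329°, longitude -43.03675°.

GI85lw

Shift to the Maidenhead origin (180°W, 90°S): lon 136.9633, lat 85.9267.
Field: lon ⌊136.9633/20⌋ = 6 → G; lat ⌊85.9267/10⌋ = 8 → I.
Square: lon ⌊16.9633/2⌋ = 8; lat ⌊5.9267/1⌋ = 5.
Subsquare: lon ⌊0.9633/0.0833333⌋ = 11 → l; lat ⌊0.9267/0.0416667⌋ = 22 → w.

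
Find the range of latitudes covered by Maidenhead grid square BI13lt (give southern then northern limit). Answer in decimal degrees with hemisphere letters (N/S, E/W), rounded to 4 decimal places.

6.2083° S, 6.1667° S

Field B=1, I=8: +1·20° lon, +8·10° lat → SW at lon -160°, lat -10°.
Square 1, 3: +1·2° lon, +3·1° lat → SW at lon -158°, lat -7°.
Subsquare l=11, t=19: +11·0.0833333° lon, +19·0.0416667° lat → SW at lon -157.083°, lat -6.20833°.
Cell spans 0.0833333° lon × 0.0416667° lat.
south 6.2083° S, north 6.1667° S.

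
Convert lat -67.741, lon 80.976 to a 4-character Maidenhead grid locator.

Offset from 180°W / 90°S: lon 260.98°, lat 22.26°.
Field: 260.98/20 → 13 → N, 22.26/10 → 2 → C; chars NC.
Square: 0.98/2 → 0, 2.26/1 → 2; chars 02.

NC02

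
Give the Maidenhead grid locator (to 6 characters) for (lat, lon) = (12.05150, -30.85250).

HK42nb

Offset from 180°W / 90°S: lon 149.1475°, lat 102.0515°.
Field: 149.1475/20 → 7 → H, 102.0515/10 → 10 → K; chars HK.
Square: 9.1475/2 → 4, 2.0515/1 → 2; chars 42.
Subsquare: 1.1475/0.0833333 → 13 → n, 0.0515/0.0416667 → 1 → b; chars nb.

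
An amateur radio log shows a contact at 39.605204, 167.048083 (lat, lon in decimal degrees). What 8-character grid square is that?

Shift to the Maidenhead origin (180°W, 90°S): lon 347.04808, lat 129.60520.
Field: lon ⌊347.04808/20⌋ = 17 → R; lat ⌊129.60520/10⌋ = 12 → M.
Square: lon ⌊7.04808/2⌋ = 3; lat ⌊9.60520/1⌋ = 9.
Subsquare: lon ⌊1.04808/0.0833333⌋ = 12 → m; lat ⌊0.60520/0.0416667⌋ = 14 → o.
Extended square: lon ⌊0.04808/0.00833333⌋ = 5; lat ⌊0.02187/0.00416667⌋ = 5.

RM39mo55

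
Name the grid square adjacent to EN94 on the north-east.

Longitude square 9; +1 → 10, wraps to 0, carry into field.
Longitude field E = 4; +1 → 5 = F.
Latitude square 4; +1 → 5.

FN05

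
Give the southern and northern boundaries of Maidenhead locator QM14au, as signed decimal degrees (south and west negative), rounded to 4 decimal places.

34.8333, 34.8750

Field Q=16, M=12: +16·20° lon, +12·10° lat → SW at lon 140°, lat 30°.
Square 1, 4: +1·2° lon, +4·1° lat → SW at lon 142°, lat 34°.
Subsquare a=0, u=20: +0·0.0833333° lon, +20·0.0416667° lat → SW at lon 142°, lat 34.8333°.
Cell spans 0.0833333° lon × 0.0416667° lat.
south 34.8333, north 34.8750.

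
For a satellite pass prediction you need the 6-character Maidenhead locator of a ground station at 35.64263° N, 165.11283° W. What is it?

Offset from 180°W / 90°S: lon 14.8872°, lat 125.6426°.
Field: lon ⌊14.8872/20⌋ = 0 → A; lat ⌊125.6426/10⌋ = 12 → M.
Square: lon ⌊14.8872/2⌋ = 7; lat ⌊5.6426/1⌋ = 5.
Subsquare: lon ⌊0.8872/0.0833333⌋ = 10 → k; lat ⌊0.6426/0.0416667⌋ = 15 → p.

AM75kp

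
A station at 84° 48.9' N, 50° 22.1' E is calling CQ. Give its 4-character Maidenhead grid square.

LR54

Add 180° to longitude and 90° to latitude: 230.37, 174.81.
Field: 230.37/20 → 11 → L, 174.81/10 → 17 → R; chars LR.
Square: 10.37/2 → 5, 4.81/1 → 4; chars 54.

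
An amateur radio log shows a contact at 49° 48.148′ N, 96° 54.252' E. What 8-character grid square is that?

NN89kt82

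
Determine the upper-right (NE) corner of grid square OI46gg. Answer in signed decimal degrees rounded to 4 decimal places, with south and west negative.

-3.7083, 108.5833

Field O=14, I=8: +14·20° lon, +8·10° lat → SW at lon 100°, lat -10°.
Square 4, 6: +4·2° lon, +6·1° lat → SW at lon 108°, lat -4°.
Subsquare g=6, g=6: +6·0.0833333° lon, +6·0.0416667° lat → SW at lon 108.5°, lat -3.75°.
Cell spans 0.0833333° lon × 0.0416667° lat. NE corner is SW corner plus one full cell.
latitude -3.7083, longitude 108.5833.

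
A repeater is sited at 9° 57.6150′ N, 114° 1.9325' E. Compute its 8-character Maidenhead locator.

OJ79ax30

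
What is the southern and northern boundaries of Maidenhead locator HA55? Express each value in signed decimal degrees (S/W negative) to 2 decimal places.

-85.00, -84.00

Field H=7, A=0: +7·20° lon, +0·10° lat → SW at lon -40°, lat -90°.
Square 5, 5: +5·2° lon, +5·1° lat → SW at lon -30°, lat -85°.
Cell spans 2° lon × 1° lat.
south -85.00, north -84.00.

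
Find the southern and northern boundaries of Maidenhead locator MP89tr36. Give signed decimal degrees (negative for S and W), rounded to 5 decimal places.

Field M=12, P=15: +12·20° lon, +15·10° lat → SW at lon 60°, lat 60°.
Square 8, 9: +8·2° lon, +9·1° lat → SW at lon 76°, lat 69°.
Subsquare t=19, r=17: +19·0.0833333° lon, +17·0.0416667° lat → SW at lon 77.5833°, lat 69.7083°.
Extended square 3, 6: +3·0.00833333° lon, +6·0.00416667° lat → SW at lon 77.6083°, lat 69.7333°.
Cell spans 0.00833333° lon × 0.00416667° lat.
south 69.73333, north 69.73750.

69.73333, 69.73750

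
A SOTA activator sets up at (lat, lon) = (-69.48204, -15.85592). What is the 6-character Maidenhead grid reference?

Add 180° to longitude and 90° to latitude: 164.1441, 20.5180.
Field (20°×10°, letters A–R): 164.1441/20 → 8 → I, 20.5180/10 → 2 → C; chars IC.
Square (2°×1°, digits 0–9): 4.1441/2 → 2, 0.5180/1 → 0; chars 20.
Subsquare (5′×2.5′, letters a–x): 0.1441/0.0833333 → 1 → b, 0.5180/0.0416667 → 12 → m; chars bm.

IC20bm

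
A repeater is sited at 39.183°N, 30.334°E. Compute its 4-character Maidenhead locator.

KM59

Shift to the Maidenhead origin (180°W, 90°S): lon 210.33, lat 129.18.
Field (20°×10°, letters A–R): lon ⌊210.33/20⌋ = 10 → K; lat ⌊129.18/10⌋ = 12 → M.
Square (2°×1°, digits 0–9): lon ⌊10.33/2⌋ = 5; lat ⌊9.18/1⌋ = 9.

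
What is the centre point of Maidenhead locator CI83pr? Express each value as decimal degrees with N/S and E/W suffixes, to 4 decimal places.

6.2708° S, 122.7083° W

Field C=2, I=8: +2·20° lon, +8·10° lat → SW at lon -140°, lat -10°.
Square 8, 3: +8·2° lon, +3·1° lat → SW at lon -124°, lat -7°.
Subsquare p=15, r=17: +15·0.0833333° lon, +17·0.0416667° lat → SW at lon -122.75°, lat -6.29167°.
Cell spans 0.0833333° lon × 0.0416667° lat. Centre is SW corner plus half of each.
latitude 6.2708° S, longitude 122.7083° W.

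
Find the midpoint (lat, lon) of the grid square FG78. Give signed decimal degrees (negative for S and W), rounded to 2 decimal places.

-21.50, -65.00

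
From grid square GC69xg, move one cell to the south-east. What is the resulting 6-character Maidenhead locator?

Longitude subsquare x = 23; +1 → 24, wraps to 0 = a, carry into square.
Longitude square 6; +1 → 7.
Latitude subsquare g = 6; −1 → 5 = f.

GC79af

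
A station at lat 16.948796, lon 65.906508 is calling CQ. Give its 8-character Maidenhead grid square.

MK26ww87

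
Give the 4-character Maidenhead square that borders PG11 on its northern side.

Latitude square 1; +1 → 2.
The longitude characters are unchanged.

PG12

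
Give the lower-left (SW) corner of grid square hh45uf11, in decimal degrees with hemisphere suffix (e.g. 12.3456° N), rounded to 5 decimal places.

Field H=7, H=7: +7·20° lon, +7·10° lat → SW at lon -40°, lat -20°.
Square 4, 5: +4·2° lon, +5·1° lat → SW at lon -32°, lat -15°.
Subsquare u=20, f=5: +20·0.0833333° lon, +5·0.0416667° lat → SW at lon -30.3333°, lat -14.7917°.
Extended square 1, 1: +1·0.00833333° lon, +1·0.00416667° lat → SW at lon -30.325°, lat -14.7875°.
latitude 14.78750° S, longitude 30.32500° W.

14.78750° S, 30.32500° W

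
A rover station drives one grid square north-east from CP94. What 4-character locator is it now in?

DP05

Longitude square 9; +1 → 10, wraps to 0, carry into field.
Longitude field C = 2; +1 → 3 = D.
Latitude square 4; +1 → 5.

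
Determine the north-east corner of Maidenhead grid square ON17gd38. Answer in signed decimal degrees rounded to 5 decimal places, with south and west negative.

47.16250, 102.53333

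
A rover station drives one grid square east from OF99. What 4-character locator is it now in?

Longitude square 9; +1 → 10, wraps to 0, carry into field.
Longitude field O = 14; +1 → 15 = P.
The latitude characters are unchanged.

PF09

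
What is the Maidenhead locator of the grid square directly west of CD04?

BD94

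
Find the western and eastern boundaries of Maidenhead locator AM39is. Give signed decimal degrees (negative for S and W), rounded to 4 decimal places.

Field A=0, M=12: +0·20° lon, +12·10° lat → SW at lon -180°, lat 30°.
Square 3, 9: +3·2° lon, +9·1° lat → SW at lon -174°, lat 39°.
Subsquare i=8, s=18: +8·0.0833333° lon, +18·0.0416667° lat → SW at lon -173.333°, lat 39.75°.
Cell spans 0.0833333° lon × 0.0416667° lat.
west -173.3333, east -173.2500.

-173.3333, -173.2500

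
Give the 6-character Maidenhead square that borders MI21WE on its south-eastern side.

Longitude subsquare w = 22; +1 → 23 = x.
Latitude subsquare e = 4; −1 → 3 = d.

MI21xd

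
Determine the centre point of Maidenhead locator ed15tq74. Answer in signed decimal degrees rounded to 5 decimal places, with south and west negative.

-54.31458, -96.35417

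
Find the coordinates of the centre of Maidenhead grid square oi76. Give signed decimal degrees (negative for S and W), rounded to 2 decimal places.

-3.50, 115.00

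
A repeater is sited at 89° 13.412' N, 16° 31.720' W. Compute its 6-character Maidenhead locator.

Offset from 180°W / 90°S: lon 163.4713°, lat 179.2235°.
Field: 163.4713/20 → 8 → I, 179.2235/10 → 17 → R; chars IR.
Square: 3.4713/2 → 1, 9.2235/1 → 9; chars 19.
Subsquare: 1.4713/0.0833333 → 17 → r, 0.2235/0.0416667 → 5 → f; chars rf.

IR19rf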